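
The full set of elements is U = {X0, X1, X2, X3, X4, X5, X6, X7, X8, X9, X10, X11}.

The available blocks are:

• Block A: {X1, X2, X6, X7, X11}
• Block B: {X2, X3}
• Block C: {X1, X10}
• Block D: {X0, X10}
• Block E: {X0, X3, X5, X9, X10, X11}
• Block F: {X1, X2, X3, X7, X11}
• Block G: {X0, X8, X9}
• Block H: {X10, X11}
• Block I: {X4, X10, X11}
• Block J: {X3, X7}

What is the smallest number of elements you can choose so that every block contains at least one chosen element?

The 4 elements {X3, X6, X8, X10} hit every block.
No choice of 3 elements meets every block, so 4 is the minimum.

4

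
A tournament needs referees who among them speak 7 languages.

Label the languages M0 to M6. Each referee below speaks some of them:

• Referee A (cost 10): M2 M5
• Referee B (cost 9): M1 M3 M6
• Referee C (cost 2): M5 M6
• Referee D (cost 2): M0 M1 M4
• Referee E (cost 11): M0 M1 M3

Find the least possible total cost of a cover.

A, B, D together cover every language (A ∪ B ∪ D = {M0, M1, M2, M3, M4, M5, M6}); total cost 10 + 9 + 2 = 21.
The greedy pick D, C, B, A costs 23; no covering selection beats 21.

21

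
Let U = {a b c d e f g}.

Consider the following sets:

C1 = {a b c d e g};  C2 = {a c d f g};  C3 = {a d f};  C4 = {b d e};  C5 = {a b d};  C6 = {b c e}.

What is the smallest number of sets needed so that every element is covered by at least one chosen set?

2

C2 and C4 together: C2 ∪ C4 = {a, b, c, d, e, f, g} — every element is covered.
No single set has all 7 elements (the largest, C1, has 6), so 2 is optimal.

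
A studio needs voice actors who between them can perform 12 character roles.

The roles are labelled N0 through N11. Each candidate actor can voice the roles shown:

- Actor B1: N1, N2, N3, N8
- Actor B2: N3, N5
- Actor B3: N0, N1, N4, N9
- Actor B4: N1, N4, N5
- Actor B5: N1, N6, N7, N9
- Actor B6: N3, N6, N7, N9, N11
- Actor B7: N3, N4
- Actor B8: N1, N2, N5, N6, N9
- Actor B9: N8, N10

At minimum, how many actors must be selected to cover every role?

4

B3 and B6 and B8 and B9 together: B3 ∪ B6 ∪ B8 ∪ B9 = {N0, N1, N2, N3, N4, N5, N6, N7, N8, N9, N10, N11} — every role is covered.
Only B6 contains N11, so B6 is forced; the remaining 7 roles need at least 3 more actors (each remaining actor adds at most 3) — so at least 4 actors are needed, and 4 is optimal.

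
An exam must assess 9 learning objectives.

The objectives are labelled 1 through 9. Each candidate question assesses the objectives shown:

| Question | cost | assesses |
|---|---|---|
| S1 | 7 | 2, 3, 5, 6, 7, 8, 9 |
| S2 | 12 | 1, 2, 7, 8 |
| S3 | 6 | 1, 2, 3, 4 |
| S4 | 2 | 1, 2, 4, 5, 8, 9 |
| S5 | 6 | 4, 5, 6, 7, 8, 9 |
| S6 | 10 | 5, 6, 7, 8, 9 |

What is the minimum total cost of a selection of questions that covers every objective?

S1, S4 together cover every objective (S1 ∪ S4 = {1, 2, 3, 4, 5, 6, 7, 8, 9}); total cost 7 + 2 = 9.
No covering selection has total cost below 9.

9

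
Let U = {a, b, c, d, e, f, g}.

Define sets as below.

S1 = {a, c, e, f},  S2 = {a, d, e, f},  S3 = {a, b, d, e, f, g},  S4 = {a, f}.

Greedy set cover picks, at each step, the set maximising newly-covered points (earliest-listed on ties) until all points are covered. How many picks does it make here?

2

Greedy: pick S3 (covers 6 new) → pick S1 (covers 1 new). Total picks: 2.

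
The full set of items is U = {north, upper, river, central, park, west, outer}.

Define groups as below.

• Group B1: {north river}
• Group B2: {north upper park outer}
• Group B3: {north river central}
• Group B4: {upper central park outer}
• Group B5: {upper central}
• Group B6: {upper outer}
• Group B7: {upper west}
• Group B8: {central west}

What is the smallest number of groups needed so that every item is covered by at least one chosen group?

3

B2 and B3 and B7 together: B2 ∪ B3 ∪ B7 = {north, upper, river, central, park, west, outer} — every item is covered.
No 2 of the 8 groups cover everything (all 28 combinations miss at least one item), so 3 is optimal.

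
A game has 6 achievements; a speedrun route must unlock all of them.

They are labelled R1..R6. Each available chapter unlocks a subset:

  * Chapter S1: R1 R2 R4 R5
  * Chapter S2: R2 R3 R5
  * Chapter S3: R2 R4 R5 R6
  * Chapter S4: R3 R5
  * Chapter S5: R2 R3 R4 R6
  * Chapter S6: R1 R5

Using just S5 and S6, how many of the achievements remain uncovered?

0

Union of S5, S6 = {R1, R2, R3, R4, R5, R6} — that's every achievement, so 0 are uncovered.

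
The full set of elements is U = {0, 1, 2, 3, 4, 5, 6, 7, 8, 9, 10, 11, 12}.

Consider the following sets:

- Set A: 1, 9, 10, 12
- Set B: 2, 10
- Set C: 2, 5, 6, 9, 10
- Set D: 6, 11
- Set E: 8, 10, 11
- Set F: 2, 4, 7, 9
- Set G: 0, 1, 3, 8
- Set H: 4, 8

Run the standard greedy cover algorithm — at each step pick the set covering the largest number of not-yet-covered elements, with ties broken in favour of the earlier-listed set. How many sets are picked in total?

5

Greedy: pick C (covers 5 new) → pick G (covers 4 new) → pick F (covers 2 new) → pick A (covers 1 new) → pick D (covers 1 new). Total picks: 5.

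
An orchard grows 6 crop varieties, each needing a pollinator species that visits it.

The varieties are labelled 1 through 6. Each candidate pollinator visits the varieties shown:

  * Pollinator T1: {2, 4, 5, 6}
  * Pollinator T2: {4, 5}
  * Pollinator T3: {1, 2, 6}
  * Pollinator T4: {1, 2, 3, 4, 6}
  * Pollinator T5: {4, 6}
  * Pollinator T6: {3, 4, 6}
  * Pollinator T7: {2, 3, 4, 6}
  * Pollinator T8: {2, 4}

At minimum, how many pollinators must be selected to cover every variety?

2

Take {T2, T4}. Their union is {1, 2, 3, 4, 5, 6}, which is all 6 varieties.
No single pollinator has all 6 varieties (the largest, T4, has 5), so 2 is optimal.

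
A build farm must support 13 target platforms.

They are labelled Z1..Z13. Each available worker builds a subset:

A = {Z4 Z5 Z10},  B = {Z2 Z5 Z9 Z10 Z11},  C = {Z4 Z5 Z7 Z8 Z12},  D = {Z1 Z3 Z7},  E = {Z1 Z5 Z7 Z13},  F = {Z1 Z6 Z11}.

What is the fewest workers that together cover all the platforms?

B and C and D and E and F together: B ∪ C ∪ D ∪ E ∪ F = {Z1, Z2, Z3, Z4, Z5, Z6, Z7, Z8, Z9, Z10, Z11, Z12, Z13} — every platform is covered.
No 4 of the 6 workers cover everything (all 15 combinations miss at least one platform), so 5 is optimal.

5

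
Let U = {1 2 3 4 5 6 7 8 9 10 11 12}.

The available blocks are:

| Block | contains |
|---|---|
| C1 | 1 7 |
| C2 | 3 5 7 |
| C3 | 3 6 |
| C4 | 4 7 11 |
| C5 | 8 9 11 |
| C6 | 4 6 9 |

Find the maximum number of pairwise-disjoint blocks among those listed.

3

C1, C3, C5 are pairwise disjoint (C1={1,7}; C3={3,6}; C5={8,9,11}).
Every remaining block overlaps one of these, and no 4 of the listed blocks are pairwise disjoint, so 3 is the maximum.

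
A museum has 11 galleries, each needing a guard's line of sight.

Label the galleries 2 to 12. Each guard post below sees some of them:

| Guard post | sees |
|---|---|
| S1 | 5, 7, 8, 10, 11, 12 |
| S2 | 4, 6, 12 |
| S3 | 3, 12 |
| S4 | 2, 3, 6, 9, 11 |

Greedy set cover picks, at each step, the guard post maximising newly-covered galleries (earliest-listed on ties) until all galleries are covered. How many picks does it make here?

3

Greedy: pick S1 (covers 6 new) → pick S4 (covers 4 new) → pick S2 (covers 1 new). Total picks: 3.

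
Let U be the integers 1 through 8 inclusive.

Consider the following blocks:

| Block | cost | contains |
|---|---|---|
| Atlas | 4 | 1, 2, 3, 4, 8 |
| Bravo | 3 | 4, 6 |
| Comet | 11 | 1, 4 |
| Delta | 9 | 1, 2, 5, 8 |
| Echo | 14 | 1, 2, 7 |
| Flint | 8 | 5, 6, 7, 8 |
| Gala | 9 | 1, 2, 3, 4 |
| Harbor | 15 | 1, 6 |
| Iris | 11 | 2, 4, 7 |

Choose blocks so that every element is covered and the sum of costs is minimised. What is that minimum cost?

12

Atlas, Flint together cover every element (Atlas ∪ Flint = {1, 2, 3, 4, 5, 6, 7, 8}); total cost 4 + 8 = 12.
No covering selection has total cost below 12.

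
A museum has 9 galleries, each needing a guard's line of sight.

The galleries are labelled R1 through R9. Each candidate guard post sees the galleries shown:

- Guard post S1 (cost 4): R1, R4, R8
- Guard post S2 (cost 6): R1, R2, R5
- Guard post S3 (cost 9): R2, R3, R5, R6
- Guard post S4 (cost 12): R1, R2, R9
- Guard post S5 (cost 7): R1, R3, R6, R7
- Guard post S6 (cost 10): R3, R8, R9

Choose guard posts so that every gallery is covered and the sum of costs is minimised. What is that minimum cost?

S1, S2, S5, S6 together cover every gallery (S1 ∪ S2 ∪ S5 ∪ S6 = {R1, R2, R3, R4, R5, R6, R7, R8, R9}); total cost 4 + 6 + 7 + 10 = 27.
The greedy pick S1, S3, S5, S6 costs 30; no covering selection beats 27.

27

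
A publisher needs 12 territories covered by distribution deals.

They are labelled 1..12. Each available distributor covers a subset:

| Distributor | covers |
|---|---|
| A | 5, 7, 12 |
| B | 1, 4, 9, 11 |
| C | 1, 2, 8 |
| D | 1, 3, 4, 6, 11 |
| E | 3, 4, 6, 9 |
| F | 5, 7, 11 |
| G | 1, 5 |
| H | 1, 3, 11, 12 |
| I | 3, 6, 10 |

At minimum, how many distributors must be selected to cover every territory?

A and B and C and I together: A ∪ B ∪ C ∪ I = {1, 2, 3, 4, 5, 6, 7, 8, 9, 10, 11, 12} — every territory is covered.
Only C contains 2, so C is forced; the remaining 9 territories need at least 3 more distributors (each remaining distributor adds at most 4) — so at least 4 distributors are needed, and 4 is optimal.

4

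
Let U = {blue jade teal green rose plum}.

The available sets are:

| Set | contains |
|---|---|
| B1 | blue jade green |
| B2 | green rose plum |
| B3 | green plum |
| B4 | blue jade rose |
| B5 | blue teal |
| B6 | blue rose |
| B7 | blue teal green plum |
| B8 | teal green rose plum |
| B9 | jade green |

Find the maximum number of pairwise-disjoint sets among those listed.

B6, B9 are pairwise disjoint (B6={blue,rose}; B9={jade,green}).
Every remaining set overlaps one of these, and no 3 of the listed sets are pairwise disjoint, so 2 is the maximum.

2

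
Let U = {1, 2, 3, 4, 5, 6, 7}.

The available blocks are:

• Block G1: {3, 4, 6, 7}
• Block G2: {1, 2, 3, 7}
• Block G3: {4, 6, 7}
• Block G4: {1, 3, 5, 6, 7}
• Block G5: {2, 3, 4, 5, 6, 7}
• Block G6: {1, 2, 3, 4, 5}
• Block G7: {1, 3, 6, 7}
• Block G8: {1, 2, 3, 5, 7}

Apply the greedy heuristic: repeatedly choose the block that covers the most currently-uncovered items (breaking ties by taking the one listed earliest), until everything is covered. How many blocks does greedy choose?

Greedy: pick G5 (covers 6 new) → pick G2 (covers 1 new). Total picks: 2.

2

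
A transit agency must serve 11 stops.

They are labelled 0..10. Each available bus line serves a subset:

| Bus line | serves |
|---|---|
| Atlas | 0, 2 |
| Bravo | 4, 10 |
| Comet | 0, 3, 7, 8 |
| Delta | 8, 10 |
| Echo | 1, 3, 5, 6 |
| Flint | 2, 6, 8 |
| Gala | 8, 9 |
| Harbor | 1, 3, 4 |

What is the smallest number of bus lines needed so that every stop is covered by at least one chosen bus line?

5

Bravo and Comet and Echo and Flint and Gala together: Bravo ∪ Comet ∪ Echo ∪ Flint ∪ Gala = {0, 1, 2, 3, 4, 5, 6, 7, 8, 9, 10} — every stop is covered.
No 4 of the 8 bus lines cover everything (all 70 combinations miss at least one stop), so 5 is optimal.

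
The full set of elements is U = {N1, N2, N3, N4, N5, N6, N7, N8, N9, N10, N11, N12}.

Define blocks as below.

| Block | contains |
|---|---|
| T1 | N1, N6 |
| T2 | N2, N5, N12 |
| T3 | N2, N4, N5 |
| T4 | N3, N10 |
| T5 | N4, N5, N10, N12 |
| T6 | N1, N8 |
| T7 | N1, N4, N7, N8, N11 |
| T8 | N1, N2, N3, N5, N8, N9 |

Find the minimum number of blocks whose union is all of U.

T1 and T5 and T7 and T8 together: T1 ∪ T5 ∪ T7 ∪ T8 = {N1, N2, N3, N4, N5, N6, N7, N8, N9, N10, N11, N12} — every element is covered.
No 3 of the 8 blocks cover everything (all 56 combinations miss at least one element), so 4 is optimal.

4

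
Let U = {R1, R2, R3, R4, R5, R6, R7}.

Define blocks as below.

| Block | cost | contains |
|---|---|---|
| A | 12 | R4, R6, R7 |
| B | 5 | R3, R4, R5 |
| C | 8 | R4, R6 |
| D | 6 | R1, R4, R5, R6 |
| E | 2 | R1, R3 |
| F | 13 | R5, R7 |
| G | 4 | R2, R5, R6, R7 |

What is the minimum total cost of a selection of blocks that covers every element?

11

B, E, G together cover every element (B ∪ E ∪ G = {R1, R2, R3, R4, R5, R6, R7}); total cost 5 + 2 + 4 = 11.
No covering selection has total cost below 11.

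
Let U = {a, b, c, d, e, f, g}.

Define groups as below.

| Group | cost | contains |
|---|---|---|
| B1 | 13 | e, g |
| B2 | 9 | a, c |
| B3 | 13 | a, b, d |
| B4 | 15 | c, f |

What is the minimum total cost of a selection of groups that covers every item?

B1, B3, B4 together cover every item (B1 ∪ B3 ∪ B4 = {a, b, c, d, e, f, g}); total cost 13 + 13 + 15 = 41.
No covering selection has total cost below 41.

41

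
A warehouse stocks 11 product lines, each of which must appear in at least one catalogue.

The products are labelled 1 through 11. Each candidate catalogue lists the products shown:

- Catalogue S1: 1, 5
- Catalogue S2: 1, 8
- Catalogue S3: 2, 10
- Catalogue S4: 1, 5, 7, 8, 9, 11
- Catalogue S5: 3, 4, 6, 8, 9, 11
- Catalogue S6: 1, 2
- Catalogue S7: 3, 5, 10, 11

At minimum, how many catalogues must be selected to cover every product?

3

Take {S3, S4, S5}. Their union is {1, 2, 3, 4, 5, 6, 7, 8, 9, 10, 11}, which is all 11 products.
Only S5 contains 4, so S5 is forced; the remaining 5 products need at least 2 more catalogues (each remaining catalogue adds at most 3) — so at least 3 catalogues are needed, and 3 is optimal.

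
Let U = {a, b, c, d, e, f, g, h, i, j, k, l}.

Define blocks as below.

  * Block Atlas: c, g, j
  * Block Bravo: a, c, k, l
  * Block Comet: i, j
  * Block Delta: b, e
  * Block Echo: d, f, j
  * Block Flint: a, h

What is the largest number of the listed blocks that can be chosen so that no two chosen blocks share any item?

3

Bravo, Comet, Delta are pairwise disjoint (Bravo={a,c,k,l}; Comet={i,j}; Delta={b,e}).
Every remaining block overlaps one of these, and no 4 of the listed blocks are pairwise disjoint, so 3 is the maximum.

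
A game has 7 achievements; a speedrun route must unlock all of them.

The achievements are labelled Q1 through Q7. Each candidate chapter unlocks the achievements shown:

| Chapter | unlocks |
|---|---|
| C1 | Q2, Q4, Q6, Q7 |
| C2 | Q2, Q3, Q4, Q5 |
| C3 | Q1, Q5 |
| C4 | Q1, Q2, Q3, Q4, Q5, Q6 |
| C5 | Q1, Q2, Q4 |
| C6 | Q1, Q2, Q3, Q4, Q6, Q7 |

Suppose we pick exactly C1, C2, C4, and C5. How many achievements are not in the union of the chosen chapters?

Union of C1, C2, C4, C5 = {Q1, Q2, Q3, Q4, Q5, Q6, Q7} — that's every achievement, so 0 are uncovered.

0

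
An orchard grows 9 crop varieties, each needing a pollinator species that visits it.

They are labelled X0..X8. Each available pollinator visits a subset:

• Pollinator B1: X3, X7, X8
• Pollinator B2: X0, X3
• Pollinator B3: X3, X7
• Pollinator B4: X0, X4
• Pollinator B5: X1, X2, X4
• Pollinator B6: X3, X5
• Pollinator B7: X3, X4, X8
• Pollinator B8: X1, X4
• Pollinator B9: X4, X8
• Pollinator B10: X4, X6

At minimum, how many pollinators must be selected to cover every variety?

5

Take {B1, B2, B5, B6, B10}. Their union is {X0, X1, X2, X3, X4, X5, X6, X7, X8}, which is all 9 varieties.
No 4 of the 10 pollinators cover everything (all 210 combinations miss at least one variety), so 5 is optimal.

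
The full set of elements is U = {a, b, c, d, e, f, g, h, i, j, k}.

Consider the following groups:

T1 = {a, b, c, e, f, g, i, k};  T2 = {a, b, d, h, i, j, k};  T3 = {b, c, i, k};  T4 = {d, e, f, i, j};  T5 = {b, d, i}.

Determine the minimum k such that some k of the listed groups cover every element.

Take {T1, T2}. Their union is {a, b, c, d, e, f, g, h, i, j, k}, which is all 11 elements.
No single group has all 11 elements (the largest, T1, has 8), so 2 is optimal.

2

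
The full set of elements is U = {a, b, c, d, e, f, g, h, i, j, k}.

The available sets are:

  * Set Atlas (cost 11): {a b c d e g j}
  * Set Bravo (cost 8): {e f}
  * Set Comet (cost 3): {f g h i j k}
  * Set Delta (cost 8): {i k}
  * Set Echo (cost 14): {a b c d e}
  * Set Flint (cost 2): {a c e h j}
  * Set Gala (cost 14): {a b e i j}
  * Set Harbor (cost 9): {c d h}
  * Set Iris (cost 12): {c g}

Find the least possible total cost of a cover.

Atlas, Comet together cover every element (Atlas ∪ Comet = {a, b, c, d, e, f, g, h, i, j, k}); total cost 11 + 3 = 14.
The greedy pick Flint, Comet, Atlas costs 16; no covering selection beats 14.

14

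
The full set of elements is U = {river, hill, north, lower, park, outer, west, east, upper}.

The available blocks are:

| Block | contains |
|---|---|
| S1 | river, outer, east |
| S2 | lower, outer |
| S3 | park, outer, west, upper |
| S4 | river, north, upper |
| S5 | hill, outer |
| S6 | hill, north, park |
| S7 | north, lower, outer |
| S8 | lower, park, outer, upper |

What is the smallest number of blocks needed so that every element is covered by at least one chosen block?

4

S1 and S3 and S5 and S7 together: S1 ∪ S3 ∪ S5 ∪ S7 = {river, hill, north, lower, park, outer, west, east, upper} — every element is covered.
Only S3 contains west, so S3 is forced; the remaining 5 elements need at least 3 more blocks (each remaining block adds at most 2) — so at least 4 blocks are needed, and 4 is optimal.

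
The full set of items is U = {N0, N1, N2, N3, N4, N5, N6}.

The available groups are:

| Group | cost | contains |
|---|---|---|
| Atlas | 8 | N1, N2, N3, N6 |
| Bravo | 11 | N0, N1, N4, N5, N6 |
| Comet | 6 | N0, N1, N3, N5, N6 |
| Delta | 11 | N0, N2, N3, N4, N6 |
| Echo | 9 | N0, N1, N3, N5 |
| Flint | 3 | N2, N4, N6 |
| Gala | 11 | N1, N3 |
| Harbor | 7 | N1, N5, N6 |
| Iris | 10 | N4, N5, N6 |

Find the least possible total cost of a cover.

Comet, Flint together cover every item (Comet ∪ Flint = {N0, N1, N2, N3, N4, N5, N6}); total cost 6 + 3 = 9.
No covering selection has total cost below 9.

9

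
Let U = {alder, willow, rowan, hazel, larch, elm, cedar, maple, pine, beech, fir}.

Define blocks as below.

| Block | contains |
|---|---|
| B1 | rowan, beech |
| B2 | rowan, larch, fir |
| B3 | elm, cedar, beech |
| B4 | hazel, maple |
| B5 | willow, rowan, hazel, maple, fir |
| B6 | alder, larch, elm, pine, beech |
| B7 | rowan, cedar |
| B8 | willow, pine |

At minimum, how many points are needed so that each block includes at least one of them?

4

Take H = {rowan, hazel, elm, pine}. Each listed block contains at least one of these, so H is a hitting set of size 4.
The blocks B2, B3, B4, B8 are pairwise disjoint, so any hitting set needs a separate point for each — at least 4. Hence 4 is optimal.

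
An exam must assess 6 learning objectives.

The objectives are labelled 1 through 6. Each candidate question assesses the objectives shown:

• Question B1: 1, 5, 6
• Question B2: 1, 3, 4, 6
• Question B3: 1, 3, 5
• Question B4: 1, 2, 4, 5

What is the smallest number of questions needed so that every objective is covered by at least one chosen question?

B2 and B4 together: B2 ∪ B4 = {1, 2, 3, 4, 5, 6} — every objective is covered.
No single question has all 6 objectives (the largest, B2, has 4), so 2 is optimal.

2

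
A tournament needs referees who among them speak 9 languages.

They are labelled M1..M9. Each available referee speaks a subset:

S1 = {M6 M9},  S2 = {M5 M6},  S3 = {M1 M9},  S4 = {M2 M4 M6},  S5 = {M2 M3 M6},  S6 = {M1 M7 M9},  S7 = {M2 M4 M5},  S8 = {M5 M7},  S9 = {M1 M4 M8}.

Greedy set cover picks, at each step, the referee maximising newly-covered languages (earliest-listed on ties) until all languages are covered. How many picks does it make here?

Greedy: pick S4 (covers 3 new) → pick S6 (covers 3 new) → pick S2 (covers 1 new) → pick S5 (covers 1 new) → pick S9 (covers 1 new). Total picks: 5.
(The true minimum cover uses only 4 referees, so greedy is not optimal here.)

5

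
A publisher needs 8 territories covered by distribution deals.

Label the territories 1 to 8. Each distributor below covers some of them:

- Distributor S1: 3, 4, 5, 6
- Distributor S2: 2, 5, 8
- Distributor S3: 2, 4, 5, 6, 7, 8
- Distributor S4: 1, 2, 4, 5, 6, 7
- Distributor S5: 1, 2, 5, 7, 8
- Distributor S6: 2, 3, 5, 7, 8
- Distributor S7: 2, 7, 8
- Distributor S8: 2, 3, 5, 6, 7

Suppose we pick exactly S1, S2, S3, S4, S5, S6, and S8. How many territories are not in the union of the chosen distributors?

0

Union of S1, S2, S3, S4, S5, S6, S8 = {1, 2, 3, 4, 5, 6, 7, 8} — that's every territory, so 0 are uncovered.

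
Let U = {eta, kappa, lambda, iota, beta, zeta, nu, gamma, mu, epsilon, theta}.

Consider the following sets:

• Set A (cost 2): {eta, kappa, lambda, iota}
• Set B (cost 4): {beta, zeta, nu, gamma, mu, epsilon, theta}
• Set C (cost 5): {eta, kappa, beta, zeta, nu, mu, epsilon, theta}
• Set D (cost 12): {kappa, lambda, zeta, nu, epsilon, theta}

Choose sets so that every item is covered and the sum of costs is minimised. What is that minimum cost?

6

A, B together cover every item (A ∪ B = {eta, kappa, lambda, iota, beta, zeta, nu, gamma, mu, epsilon, theta}); total cost 2 + 4 = 6.
No covering selection has total cost below 6.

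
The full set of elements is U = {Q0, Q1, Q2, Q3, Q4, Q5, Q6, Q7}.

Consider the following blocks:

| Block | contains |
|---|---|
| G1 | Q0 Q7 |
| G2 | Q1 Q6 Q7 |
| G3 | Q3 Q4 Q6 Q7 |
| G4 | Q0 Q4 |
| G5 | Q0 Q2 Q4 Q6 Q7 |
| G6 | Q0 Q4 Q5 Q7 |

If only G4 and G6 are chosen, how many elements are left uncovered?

Union of G4, G6 = {Q0, Q4, Q5, Q7}.
Not covered: Q1, Q2, Q3, Q6 — 4 elements.

4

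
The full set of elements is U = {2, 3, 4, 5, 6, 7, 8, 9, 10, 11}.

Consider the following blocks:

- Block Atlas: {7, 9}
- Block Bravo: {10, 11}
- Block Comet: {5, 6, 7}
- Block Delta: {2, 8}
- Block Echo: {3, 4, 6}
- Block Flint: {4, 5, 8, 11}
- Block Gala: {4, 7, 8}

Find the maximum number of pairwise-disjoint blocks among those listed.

4

Atlas, Bravo, Delta, Echo are pairwise disjoint (Atlas={7,9}; Bravo={10,11}; Delta={2,8}; Echo={3,4,6}).
Every remaining block overlaps one of these, and no 5 of the listed blocks are pairwise disjoint, so 4 is the maximum.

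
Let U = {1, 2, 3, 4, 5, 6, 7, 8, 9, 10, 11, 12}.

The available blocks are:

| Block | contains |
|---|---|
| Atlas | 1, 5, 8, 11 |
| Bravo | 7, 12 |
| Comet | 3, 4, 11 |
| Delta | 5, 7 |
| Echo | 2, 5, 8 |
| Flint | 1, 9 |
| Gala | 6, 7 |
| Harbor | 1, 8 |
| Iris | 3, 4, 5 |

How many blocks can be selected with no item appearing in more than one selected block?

Bravo, Comet, Echo, Flint are pairwise disjoint (Bravo={7,12}; Comet={3,4,11}; Echo={2,5,8}; Flint={1,9}).
Every remaining block overlaps one of these, and no 5 of the listed blocks are pairwise disjoint, so 4 is the maximum.

4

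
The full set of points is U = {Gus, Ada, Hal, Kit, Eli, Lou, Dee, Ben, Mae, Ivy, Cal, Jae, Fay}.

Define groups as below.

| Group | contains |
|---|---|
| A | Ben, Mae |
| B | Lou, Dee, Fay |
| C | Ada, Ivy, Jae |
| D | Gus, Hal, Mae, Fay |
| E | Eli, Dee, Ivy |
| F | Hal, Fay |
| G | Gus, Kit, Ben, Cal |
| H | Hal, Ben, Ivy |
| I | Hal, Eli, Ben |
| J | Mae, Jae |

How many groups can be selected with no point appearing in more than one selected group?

4

E, F, G, J are pairwise disjoint (E={Eli,Dee,Ivy}; F={Hal,Fay}; G={Gus,Kit,Ben,Cal}; J={Mae,Jae}).
Every remaining group overlaps one of these, and no 5 of the listed groups are pairwise disjoint, so 4 is the maximum.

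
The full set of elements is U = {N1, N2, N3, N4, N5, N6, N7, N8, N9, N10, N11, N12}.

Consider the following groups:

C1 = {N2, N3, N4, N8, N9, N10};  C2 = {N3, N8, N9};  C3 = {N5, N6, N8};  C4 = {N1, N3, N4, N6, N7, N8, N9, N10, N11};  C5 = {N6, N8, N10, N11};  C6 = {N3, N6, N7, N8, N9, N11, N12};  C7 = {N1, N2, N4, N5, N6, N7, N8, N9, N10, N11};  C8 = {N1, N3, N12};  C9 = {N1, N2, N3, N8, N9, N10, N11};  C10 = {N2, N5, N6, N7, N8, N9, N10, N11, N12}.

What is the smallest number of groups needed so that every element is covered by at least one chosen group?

2

C6 and C7 cover everything between them: the union {N1, N2, N3, N4, N5, N6, N7, N8, N9, N10, N11, N12} is all of U.
No single group has all 12 elements (the largest, C7, has 10), so 2 is optimal.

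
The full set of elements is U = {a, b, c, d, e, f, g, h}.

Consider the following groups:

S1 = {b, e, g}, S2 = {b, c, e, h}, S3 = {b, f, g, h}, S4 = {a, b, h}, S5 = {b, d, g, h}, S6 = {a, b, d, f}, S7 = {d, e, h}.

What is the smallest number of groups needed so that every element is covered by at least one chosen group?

S2 and S3 and S6 together: S2 ∪ S3 ∪ S6 = {a, b, c, d, e, f, g, h} — every element is covered.
Only S2 contains c, so S2 is forced; the remaining 4 elements need at least 2 more groups (each remaining group adds at most 3) — so at least 3 groups are needed, and 3 is optimal.

3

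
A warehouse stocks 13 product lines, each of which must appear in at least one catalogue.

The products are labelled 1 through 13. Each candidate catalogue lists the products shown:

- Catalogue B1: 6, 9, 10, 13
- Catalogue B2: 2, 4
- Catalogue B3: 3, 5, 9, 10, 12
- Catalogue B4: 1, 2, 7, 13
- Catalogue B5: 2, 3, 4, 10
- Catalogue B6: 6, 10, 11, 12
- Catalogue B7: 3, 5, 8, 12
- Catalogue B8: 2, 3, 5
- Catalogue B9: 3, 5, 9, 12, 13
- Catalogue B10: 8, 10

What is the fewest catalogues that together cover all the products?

B3 and B4 and B5 and B6 and B10 together: B3 ∪ B4 ∪ B5 ∪ B6 ∪ B10 = {1, 2, 3, 4, 5, 6, 7, 8, 9, 10, 11, 12, 13} — every product is covered.
No 4 of the 10 catalogues cover everything (all 210 combinations miss at least one product), so 5 is optimal.

5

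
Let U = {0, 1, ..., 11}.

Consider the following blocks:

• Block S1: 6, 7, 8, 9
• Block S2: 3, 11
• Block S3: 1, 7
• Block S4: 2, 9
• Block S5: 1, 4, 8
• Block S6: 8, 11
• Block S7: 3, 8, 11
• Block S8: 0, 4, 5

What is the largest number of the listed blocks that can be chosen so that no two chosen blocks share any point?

4

S2, S3, S4, S8 are pairwise disjoint (S2={3,11}; S3={1,7}; S4={2,9}; S8={0,4,5}).
Every remaining block overlaps one of these, and no 5 of the listed blocks are pairwise disjoint, so 4 is the maximum.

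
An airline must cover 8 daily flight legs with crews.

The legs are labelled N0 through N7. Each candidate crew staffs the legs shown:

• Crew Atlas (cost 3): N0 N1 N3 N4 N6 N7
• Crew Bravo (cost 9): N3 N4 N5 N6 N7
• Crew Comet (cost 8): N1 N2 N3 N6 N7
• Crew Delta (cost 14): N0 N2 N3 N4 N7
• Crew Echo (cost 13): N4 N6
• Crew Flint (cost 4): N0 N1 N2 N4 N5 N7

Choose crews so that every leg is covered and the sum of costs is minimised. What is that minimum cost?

7

Atlas, Flint together cover every leg (Atlas ∪ Flint = {N0, N1, N2, N3, N4, N5, N6, N7}); total cost 3 + 4 = 7.
No covering selection has total cost below 7.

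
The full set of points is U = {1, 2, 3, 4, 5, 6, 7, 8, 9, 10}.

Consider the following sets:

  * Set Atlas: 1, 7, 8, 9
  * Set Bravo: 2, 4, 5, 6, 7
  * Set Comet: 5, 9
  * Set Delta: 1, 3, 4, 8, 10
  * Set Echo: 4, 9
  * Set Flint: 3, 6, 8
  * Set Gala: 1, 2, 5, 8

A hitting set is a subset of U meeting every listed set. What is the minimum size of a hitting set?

3

Take H = {3, 5, 9}. Each listed set contains at least one of these, so H is a hitting set of size 3.
No choice of 2 points meets every set, so 3 is the minimum.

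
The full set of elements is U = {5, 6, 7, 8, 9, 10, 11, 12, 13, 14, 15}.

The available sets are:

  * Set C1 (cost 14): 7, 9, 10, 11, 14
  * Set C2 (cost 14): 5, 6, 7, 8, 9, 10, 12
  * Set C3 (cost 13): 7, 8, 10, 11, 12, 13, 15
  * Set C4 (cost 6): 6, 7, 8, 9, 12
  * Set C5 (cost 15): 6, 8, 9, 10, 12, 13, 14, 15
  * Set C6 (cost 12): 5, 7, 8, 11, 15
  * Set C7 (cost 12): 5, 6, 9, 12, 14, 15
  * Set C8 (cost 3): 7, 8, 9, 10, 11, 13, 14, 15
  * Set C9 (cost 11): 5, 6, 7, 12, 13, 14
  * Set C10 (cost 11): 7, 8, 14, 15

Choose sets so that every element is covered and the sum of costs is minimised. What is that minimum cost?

C8, C9 together cover every element (C8 ∪ C9 = {5, 6, 7, 8, 9, 10, 11, 12, 13, 14, 15}); total cost 3 + 11 = 14.
The greedy pick C8, C4, C9 costs 20; no covering selection beats 14.

14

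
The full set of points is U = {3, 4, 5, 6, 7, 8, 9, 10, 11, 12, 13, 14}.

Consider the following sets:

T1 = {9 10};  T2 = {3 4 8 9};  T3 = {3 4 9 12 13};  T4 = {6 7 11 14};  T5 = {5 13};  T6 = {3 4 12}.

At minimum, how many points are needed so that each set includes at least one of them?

H = {4, 5, 9, 11} meets every set (each contains at least one member of H), and |H| = 4.
The sets T1, T4, T5, T6 are pairwise disjoint, so any hitting set needs a separate point for each — at least 4. Hence 4 is optimal.

4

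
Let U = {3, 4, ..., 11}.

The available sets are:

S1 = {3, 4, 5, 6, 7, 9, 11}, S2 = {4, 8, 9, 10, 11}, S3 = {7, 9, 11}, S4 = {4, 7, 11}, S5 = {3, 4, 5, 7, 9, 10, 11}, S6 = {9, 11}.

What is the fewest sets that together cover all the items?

S1 and S2 cover everything between them: the union {3, 4, 5, 6, 7, 8, 9, 10, 11} is all of U.
No single set has all 9 items (the largest, S1, has 7), so 2 is optimal.

2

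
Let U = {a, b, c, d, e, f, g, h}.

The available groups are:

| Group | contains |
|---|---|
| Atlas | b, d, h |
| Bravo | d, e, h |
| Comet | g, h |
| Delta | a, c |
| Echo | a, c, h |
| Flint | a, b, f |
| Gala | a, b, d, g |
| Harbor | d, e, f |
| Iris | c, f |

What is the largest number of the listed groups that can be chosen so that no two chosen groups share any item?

Comet, Delta, Harbor are pairwise disjoint (Comet={g,h}; Delta={a,c}; Harbor={d,e,f}).
Every remaining group overlaps one of these, and no 4 of the listed groups are pairwise disjoint, so 3 is the maximum.

3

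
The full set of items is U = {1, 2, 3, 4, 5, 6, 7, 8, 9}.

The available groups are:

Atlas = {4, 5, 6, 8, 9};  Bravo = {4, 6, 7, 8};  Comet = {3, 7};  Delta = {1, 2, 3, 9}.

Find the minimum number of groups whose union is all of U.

Take {Atlas, Bravo, Delta}. Their union is {1, 2, 3, 4, 5, 6, 7, 8, 9}, which is all 9 items.
Only Delta contains 1, so Delta is forced; the remaining 5 items need at least 2 more groups (each remaining group adds at most 4) — so at least 3 groups are needed, and 3 is optimal.

3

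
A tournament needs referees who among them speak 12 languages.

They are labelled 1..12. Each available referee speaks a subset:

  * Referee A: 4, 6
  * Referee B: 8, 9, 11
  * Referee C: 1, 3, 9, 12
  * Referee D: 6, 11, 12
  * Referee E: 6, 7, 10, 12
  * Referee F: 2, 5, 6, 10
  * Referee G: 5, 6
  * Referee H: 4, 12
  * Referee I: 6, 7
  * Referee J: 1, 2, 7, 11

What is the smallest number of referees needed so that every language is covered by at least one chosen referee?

Take {B, C, F, H, J}. Their union is {1, 2, 3, 4, 5, 6, 7, 8, 9, 10, 11, 12}, which is all 12 languages.
No 4 of the 10 referees cover everything (all 210 combinations miss at least one language), so 5 is optimal.

5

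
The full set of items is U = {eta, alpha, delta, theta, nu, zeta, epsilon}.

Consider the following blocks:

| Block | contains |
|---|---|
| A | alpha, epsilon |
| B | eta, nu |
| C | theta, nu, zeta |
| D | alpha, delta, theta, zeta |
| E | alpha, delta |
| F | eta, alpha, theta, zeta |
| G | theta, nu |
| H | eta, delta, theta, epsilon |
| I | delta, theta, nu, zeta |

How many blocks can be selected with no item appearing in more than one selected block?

2

A, B are pairwise disjoint (A={alpha,epsilon}; B={eta,nu}).
Every remaining block overlaps one of these, and no 3 of the listed blocks are pairwise disjoint, so 2 is the maximum.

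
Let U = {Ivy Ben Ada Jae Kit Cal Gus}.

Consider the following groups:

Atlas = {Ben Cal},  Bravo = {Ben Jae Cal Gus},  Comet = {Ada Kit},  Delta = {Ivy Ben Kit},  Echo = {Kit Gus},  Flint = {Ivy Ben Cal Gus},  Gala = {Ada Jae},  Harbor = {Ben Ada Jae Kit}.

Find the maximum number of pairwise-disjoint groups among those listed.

3

Atlas, Echo, Gala are pairwise disjoint (Atlas={Ben,Cal}; Echo={Kit,Gus}; Gala={Ada,Jae}).
Every remaining group overlaps one of these, and no 4 of the listed groups are pairwise disjoint, so 3 is the maximum.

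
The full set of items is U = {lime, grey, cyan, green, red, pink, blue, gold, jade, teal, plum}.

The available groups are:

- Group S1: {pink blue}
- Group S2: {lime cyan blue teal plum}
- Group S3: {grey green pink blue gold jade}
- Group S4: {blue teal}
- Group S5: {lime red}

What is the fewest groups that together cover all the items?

3

S2 and S3 and S5 together: S2 ∪ S3 ∪ S5 = {lime, grey, cyan, green, red, pink, blue, gold, jade, teal, plum} — every item is covered.
Only S3 contains grey, so S3 is forced; the remaining 5 items need at least 2 more groups (each remaining group adds at most 4) — so at least 3 groups are needed, and 3 is optimal.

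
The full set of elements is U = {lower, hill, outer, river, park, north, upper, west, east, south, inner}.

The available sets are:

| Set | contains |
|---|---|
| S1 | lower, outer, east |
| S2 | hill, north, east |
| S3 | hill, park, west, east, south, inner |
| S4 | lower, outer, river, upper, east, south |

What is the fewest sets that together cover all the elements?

Take {S2, S3, S4}. Their union is {lower, hill, outer, river, park, north, upper, west, east, south, inner}, which is all 11 elements.
Only S4 contains river, so S4 is forced; the remaining 5 elements need at least 2 more sets (each remaining set adds at most 4) — so at least 3 sets are needed, and 3 is optimal.

3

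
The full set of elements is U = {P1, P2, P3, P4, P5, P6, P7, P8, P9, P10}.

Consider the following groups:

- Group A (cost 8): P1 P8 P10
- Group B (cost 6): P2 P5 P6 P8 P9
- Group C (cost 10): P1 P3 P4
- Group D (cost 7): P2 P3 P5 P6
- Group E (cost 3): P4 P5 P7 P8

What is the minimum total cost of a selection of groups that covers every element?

A, B, D, E together cover every element (A ∪ B ∪ D ∪ E = {P1, P2, P3, P4, P5, P6, P7, P8, P9, P10}); total cost 8 + 6 + 7 + 3 = 24.
No covering selection has total cost below 24.

24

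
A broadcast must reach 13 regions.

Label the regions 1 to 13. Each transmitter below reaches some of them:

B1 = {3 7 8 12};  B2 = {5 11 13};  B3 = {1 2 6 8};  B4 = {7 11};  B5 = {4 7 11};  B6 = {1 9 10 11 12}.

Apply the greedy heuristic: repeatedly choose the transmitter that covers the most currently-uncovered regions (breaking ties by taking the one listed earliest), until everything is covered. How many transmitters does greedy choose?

Greedy: pick B6 (covers 5 new) → pick B1 (covers 3 new) → pick B2 (covers 2 new) → pick B3 (covers 2 new) → pick B5 (covers 1 new). Total picks: 5.

5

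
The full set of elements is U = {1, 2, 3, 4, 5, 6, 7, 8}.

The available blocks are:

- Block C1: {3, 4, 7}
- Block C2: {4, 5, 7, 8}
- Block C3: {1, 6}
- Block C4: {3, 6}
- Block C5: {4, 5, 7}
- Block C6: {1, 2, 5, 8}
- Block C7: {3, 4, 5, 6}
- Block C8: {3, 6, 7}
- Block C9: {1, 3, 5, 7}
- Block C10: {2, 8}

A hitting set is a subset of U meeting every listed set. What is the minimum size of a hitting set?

H = {6, 7, 8} meets every block (each contains at least one member of H), and |H| = 3.
The blocks C4, C5, C10 are pairwise disjoint, so any hitting set needs a separate element for each — at least 3. Hence 3 is optimal.

3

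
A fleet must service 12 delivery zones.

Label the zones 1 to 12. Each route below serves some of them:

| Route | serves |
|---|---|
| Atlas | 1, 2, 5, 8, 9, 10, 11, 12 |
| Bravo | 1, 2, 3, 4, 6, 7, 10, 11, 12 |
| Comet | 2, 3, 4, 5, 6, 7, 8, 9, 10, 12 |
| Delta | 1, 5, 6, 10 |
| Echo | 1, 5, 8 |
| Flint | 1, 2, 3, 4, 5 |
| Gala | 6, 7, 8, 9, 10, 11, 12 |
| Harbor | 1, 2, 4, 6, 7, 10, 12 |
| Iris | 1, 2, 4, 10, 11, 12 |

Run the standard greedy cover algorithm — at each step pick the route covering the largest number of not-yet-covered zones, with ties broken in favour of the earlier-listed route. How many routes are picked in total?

Greedy: pick Comet (covers 10 new) → pick Atlas (covers 2 new). Total picks: 2.

2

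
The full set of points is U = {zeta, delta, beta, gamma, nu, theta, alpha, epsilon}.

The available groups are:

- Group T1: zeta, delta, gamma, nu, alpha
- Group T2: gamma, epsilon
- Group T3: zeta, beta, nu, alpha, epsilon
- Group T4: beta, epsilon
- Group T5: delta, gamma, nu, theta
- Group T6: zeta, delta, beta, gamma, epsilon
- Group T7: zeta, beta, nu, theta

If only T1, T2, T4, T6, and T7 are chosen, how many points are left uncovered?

0

Union of T1, T2, T4, T6, T7 = {zeta, delta, beta, gamma, nu, theta, alpha, epsilon} — that's every point, so 0 are uncovered.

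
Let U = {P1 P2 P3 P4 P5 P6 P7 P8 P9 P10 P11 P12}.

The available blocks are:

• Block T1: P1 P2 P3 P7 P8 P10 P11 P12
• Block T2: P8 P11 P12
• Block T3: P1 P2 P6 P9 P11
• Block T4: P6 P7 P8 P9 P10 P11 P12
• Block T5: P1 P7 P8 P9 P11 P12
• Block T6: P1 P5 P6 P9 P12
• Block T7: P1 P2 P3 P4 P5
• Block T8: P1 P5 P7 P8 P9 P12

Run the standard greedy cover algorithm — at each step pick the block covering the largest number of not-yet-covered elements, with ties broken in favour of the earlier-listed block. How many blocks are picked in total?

3

Greedy: pick T1 (covers 8 new) → pick T6 (covers 3 new) → pick T7 (covers 1 new). Total picks: 3.
(The true minimum cover uses only 2 blocks, so greedy is not optimal here.)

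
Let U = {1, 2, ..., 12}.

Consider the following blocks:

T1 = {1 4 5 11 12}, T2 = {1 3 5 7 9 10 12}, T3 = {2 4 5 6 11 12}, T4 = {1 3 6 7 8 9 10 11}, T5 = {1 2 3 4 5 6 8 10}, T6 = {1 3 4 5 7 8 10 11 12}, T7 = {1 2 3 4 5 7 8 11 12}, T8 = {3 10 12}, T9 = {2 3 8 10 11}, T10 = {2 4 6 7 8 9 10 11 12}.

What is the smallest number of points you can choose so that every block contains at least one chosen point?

The 2 points {10, 12} hit every block.
No single point lies in every block, so at least 2 are needed and 2 is optimal.

2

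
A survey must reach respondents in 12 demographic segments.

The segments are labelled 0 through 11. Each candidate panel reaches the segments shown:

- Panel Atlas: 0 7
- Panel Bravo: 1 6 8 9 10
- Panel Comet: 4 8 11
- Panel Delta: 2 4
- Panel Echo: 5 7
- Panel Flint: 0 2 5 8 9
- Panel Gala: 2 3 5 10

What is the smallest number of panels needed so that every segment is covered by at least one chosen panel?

4

Take {Atlas, Bravo, Comet, Gala}. Their union is {0, 1, 2, 3, 4, 5, 6, 7, 8, 9, 10, 11}, which is all 12 segments.
Only Bravo contains 1, so Bravo is forced; the remaining 7 segments need at least 3 more panels (each remaining panel adds at most 3) — so at least 4 panels are needed, and 4 is optimal.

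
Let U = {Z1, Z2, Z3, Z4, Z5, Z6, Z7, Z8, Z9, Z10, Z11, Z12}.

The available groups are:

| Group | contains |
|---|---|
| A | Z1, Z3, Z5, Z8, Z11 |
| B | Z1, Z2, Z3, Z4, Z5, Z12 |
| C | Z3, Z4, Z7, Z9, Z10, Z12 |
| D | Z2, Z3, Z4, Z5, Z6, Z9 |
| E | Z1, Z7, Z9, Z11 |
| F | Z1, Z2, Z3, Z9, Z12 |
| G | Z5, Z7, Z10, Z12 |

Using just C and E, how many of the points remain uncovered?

4

Union of C, E = {Z1, Z3, Z4, Z7, Z9, Z10, Z11, Z12}.
Not covered: Z2, Z5, Z6, Z8 — 4 points.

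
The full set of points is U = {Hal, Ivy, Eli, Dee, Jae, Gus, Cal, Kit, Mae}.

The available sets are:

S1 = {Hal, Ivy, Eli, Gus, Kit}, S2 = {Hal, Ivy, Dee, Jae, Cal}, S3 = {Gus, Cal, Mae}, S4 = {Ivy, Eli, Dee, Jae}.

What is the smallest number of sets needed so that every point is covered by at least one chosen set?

Take {S1, S2, S3}. Their union is {Hal, Ivy, Eli, Dee, Jae, Gus, Cal, Kit, Mae}, which is all 9 points.
Only S1 contains Kit, so S1 is forced; the remaining 4 points need at least 2 more sets (each remaining set adds at most 3) — so at least 3 sets are needed, and 3 is optimal.

3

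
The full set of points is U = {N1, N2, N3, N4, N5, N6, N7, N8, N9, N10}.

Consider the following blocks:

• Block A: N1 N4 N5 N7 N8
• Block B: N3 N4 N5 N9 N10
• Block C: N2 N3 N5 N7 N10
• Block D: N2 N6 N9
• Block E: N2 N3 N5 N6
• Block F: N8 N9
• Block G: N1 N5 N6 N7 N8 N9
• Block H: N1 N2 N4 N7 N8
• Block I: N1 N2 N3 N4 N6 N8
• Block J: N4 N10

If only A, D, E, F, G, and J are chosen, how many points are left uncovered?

0

Union of A, D, E, F, G, J = {N1, N2, N3, N4, N5, N6, N7, N8, N9, N10} — that's every point, so 0 are uncovered.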